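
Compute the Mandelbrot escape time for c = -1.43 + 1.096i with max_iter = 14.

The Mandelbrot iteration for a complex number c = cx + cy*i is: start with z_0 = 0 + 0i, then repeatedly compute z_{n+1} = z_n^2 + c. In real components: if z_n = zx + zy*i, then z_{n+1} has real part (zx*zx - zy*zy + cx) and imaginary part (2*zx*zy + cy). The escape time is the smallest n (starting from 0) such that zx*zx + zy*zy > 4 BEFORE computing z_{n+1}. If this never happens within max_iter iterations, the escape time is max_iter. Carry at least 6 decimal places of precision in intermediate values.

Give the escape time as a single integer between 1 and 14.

z_0 = 0 + 0i, c = -1.4300 + 1.0960i
Iter 1: z = -1.4300 + 1.0960i, |z|^2 = 3.2461
Iter 2: z = -0.5863 + -2.0386i, |z|^2 = 4.4995
Escaped at iteration 2

Answer: 2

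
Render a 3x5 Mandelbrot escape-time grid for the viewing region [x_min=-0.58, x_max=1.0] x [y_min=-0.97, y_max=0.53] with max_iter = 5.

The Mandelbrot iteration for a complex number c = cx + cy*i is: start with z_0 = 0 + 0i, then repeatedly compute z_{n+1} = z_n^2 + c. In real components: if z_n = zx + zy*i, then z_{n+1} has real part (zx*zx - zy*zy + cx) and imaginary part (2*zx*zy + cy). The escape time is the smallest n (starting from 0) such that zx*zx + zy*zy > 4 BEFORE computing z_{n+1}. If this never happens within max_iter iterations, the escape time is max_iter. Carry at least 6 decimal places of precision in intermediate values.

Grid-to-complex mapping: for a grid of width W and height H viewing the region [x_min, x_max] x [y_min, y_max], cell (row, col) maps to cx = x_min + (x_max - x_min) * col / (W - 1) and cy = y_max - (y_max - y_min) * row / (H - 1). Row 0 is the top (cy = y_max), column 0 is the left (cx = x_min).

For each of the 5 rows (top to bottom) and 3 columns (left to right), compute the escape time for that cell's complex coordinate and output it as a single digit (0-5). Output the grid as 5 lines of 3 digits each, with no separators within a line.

(row=0, col=0): c = -0.5800 + 0.5300i → escape time 5
(row=0, col=1): c = 0.2100 + 0.5300i → escape time 5
(row=0, col=2): c = 1.0000 + 0.5300i → escape time 2
(row=1, col=0): c = -0.5800 + 0.1550i → escape time 5
(row=1, col=1): c = 0.2100 + 0.1550i → escape time 5
(row=1, col=2): c = 1.0000 + 0.1550i → escape time 2
(row=2, col=0): c = -0.5800 + -0.2200i → escape time 5
(row=2, col=1): c = 0.2100 + -0.2200i → escape time 5
(row=2, col=2): c = 1.0000 + -0.2200i → escape time 2
(row=3, col=0): c = -0.5800 + -0.5950i → escape time 5
(row=3, col=1): c = 0.2100 + -0.5950i → escape time 5
(row=3, col=2): c = 1.0000 + -0.5950i → escape time 2
(row=4, col=0): c = -0.5800 + -0.9700i → escape time 4
(row=4, col=1): c = 0.2100 + -0.9700i → escape time 4
(row=4, col=2): c = 1.0000 + -0.9700i → escape time 2

Answer: 552
552
552
552
442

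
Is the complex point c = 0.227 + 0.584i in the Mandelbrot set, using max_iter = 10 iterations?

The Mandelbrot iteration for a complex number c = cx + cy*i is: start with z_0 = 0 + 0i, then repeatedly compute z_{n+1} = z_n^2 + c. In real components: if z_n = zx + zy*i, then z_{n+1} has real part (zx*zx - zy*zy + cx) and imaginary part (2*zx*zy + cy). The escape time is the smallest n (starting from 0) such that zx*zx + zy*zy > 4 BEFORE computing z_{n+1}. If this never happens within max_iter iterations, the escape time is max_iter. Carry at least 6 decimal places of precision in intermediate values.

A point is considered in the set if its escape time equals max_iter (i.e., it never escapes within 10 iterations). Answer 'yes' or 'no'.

z_0 = 0 + 0i, c = 0.2270 + 0.5840i
Iter 1: z = 0.2270 + 0.5840i, |z|^2 = 0.3926
Iter 2: z = -0.0625 + 0.8491i, |z|^2 = 0.7249
Iter 3: z = -0.4901 + 0.4778i, |z|^2 = 0.4685
Iter 4: z = 0.2389 + 0.1156i, |z|^2 = 0.0705
Iter 5: z = 0.2707 + 0.6393i, |z|^2 = 0.4819
Iter 6: z = -0.1084 + 0.9301i, |z|^2 = 0.8768
Iter 7: z = -0.6264 + 0.3824i, |z|^2 = 0.5386
Iter 8: z = 0.4731 + 0.1049i, |z|^2 = 0.2348
Iter 9: z = 0.4398 + 0.6833i, |z|^2 = 0.6603
Did not escape in 10 iterations → in set

Answer: yes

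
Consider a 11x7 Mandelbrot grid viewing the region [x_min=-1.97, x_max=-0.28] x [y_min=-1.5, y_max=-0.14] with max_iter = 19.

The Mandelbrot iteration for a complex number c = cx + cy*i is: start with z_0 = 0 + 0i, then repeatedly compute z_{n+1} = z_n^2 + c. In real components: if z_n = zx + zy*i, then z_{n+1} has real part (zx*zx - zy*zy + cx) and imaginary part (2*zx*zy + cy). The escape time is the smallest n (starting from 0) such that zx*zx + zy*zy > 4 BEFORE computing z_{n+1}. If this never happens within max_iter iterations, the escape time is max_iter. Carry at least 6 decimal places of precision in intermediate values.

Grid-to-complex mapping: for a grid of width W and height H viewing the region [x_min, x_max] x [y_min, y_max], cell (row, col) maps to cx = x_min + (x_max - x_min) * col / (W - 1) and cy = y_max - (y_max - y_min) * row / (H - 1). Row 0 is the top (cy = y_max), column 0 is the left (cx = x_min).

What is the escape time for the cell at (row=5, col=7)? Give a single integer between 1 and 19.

Answer: 3

Derivation:
z_0 = 0 + 0i, c = -0.7870 + -1.2733i
Iter 1: z = -0.7870 + -1.2733i, |z|^2 = 2.2407
Iter 2: z = -1.7890 + 0.7309i, |z|^2 = 3.7348
Iter 3: z = 1.8793 + -3.8885i, |z|^2 = 18.6522
Escaped at iteration 3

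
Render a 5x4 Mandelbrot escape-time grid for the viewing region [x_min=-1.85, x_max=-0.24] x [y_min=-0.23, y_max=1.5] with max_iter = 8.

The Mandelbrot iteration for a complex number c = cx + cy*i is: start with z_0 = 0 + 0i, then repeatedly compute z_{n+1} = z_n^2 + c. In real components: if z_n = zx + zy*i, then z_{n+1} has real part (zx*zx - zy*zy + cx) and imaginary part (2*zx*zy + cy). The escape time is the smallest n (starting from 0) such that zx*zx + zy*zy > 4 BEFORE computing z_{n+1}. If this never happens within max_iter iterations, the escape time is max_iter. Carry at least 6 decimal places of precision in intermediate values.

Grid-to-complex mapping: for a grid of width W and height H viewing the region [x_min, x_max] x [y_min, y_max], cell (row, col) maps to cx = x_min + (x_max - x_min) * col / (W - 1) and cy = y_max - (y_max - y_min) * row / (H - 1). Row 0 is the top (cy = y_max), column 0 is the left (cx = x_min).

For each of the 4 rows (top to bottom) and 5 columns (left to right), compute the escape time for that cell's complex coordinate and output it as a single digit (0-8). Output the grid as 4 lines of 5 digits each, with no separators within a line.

Answer: 11222
13347
35888
45888

Derivation:
(row=0, col=0): c = -1.8500 + 1.5000i → escape time 1
(row=0, col=1): c = -1.4475 + 1.5000i → escape time 1
(row=0, col=2): c = -1.0450 + 1.5000i → escape time 2
(row=0, col=3): c = -0.6425 + 1.5000i → escape time 2
(row=0, col=4): c = -0.2400 + 1.5000i → escape time 2
(row=1, col=0): c = -1.8500 + 0.9233i → escape time 1
(row=1, col=1): c = -1.4475 + 0.9233i → escape time 3
(row=1, col=2): c = -1.0450 + 0.9233i → escape time 3
(row=1, col=3): c = -0.6425 + 0.9233i → escape time 4
(row=1, col=4): c = -0.2400 + 0.9233i → escape time 7
(row=2, col=0): c = -1.8500 + 0.3467i → escape time 3
(row=2, col=1): c = -1.4475 + 0.3467i → escape time 5
(row=2, col=2): c = -1.0450 + 0.3467i → escape time 8
(row=2, col=3): c = -0.6425 + 0.3467i → escape time 8
(row=2, col=4): c = -0.2400 + 0.3467i → escape time 8
(row=3, col=0): c = -1.8500 + -0.2300i → escape time 4
(row=3, col=1): c = -1.4475 + -0.2300i → escape time 5
(row=3, col=2): c = -1.0450 + -0.2300i → escape time 8
(row=3, col=3): c = -0.6425 + -0.2300i → escape time 8
(row=3, col=4): c = -0.2400 + -0.2300i → escape time 8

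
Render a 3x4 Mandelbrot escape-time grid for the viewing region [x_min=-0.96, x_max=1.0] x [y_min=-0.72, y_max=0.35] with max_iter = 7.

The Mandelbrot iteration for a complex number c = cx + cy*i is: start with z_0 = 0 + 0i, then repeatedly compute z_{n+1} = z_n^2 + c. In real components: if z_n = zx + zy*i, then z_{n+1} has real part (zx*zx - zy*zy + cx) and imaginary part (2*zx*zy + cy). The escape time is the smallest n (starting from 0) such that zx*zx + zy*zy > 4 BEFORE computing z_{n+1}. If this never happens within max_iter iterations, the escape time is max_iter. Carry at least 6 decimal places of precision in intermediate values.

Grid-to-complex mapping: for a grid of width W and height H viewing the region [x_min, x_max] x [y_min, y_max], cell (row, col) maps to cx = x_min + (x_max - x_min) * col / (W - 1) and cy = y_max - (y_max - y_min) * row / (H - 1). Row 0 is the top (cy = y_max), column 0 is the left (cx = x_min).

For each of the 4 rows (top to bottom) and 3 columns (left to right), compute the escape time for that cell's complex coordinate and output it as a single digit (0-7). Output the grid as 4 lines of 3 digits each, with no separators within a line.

Answer: 772
772
772
472

Derivation:
(row=0, col=0): c = -0.9600 + 0.3500i → escape time 7
(row=0, col=1): c = 0.0200 + 0.3500i → escape time 7
(row=0, col=2): c = 1.0000 + 0.3500i → escape time 2
(row=1, col=0): c = -0.9600 + -0.0067i → escape time 7
(row=1, col=1): c = 0.0200 + -0.0067i → escape time 7
(row=1, col=2): c = 1.0000 + -0.0067i → escape time 2
(row=2, col=0): c = -0.9600 + -0.3633i → escape time 7
(row=2, col=1): c = 0.0200 + -0.3633i → escape time 7
(row=2, col=2): c = 1.0000 + -0.3633i → escape time 2
(row=3, col=0): c = -0.9600 + -0.7200i → escape time 4
(row=3, col=1): c = 0.0200 + -0.7200i → escape time 7
(row=3, col=2): c = 1.0000 + -0.7200i → escape time 2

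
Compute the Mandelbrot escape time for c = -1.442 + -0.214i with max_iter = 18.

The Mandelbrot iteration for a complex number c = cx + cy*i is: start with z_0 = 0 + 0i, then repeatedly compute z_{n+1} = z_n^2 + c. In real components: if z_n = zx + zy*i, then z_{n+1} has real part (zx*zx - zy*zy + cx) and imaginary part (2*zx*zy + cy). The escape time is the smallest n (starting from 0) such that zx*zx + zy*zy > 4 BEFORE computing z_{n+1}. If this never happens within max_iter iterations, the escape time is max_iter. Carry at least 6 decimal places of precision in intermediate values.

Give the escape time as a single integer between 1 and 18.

Answer: 5

Derivation:
z_0 = 0 + 0i, c = -1.4420 + -0.2140i
Iter 1: z = -1.4420 + -0.2140i, |z|^2 = 2.1252
Iter 2: z = 0.5916 + 0.4032i, |z|^2 = 0.5125
Iter 3: z = -1.2546 + 0.2630i, |z|^2 = 1.6432
Iter 4: z = 0.0628 + -0.8739i, |z|^2 = 0.7677
Iter 5: z = -2.2018 + -0.3238i, |z|^2 = 4.9530
Escaped at iteration 5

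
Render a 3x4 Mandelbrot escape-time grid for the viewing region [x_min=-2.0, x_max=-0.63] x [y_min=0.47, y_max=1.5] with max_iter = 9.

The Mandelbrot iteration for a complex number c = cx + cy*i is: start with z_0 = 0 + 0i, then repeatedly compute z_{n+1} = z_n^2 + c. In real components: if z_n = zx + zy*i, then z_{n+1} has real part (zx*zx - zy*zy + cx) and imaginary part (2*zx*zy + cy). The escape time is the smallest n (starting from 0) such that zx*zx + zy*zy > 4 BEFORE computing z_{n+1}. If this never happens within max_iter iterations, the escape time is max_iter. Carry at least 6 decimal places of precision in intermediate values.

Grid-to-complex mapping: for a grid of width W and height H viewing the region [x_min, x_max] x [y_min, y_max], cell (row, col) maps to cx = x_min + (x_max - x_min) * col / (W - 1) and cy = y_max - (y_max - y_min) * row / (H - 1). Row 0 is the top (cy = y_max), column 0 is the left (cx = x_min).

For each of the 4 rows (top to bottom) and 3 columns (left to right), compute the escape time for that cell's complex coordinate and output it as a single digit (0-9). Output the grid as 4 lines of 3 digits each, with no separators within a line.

Answer: 122
123
134
149

Derivation:
(row=0, col=0): c = -2.0000 + 1.5000i → escape time 1
(row=0, col=1): c = -1.3150 + 1.5000i → escape time 2
(row=0, col=2): c = -0.6300 + 1.5000i → escape time 2
(row=1, col=0): c = -2.0000 + 1.1567i → escape time 1
(row=1, col=1): c = -1.3150 + 1.1567i → escape time 2
(row=1, col=2): c = -0.6300 + 1.1567i → escape time 3
(row=2, col=0): c = -2.0000 + 0.8133i → escape time 1
(row=2, col=1): c = -1.3150 + 0.8133i → escape time 3
(row=2, col=2): c = -0.6300 + 0.8133i → escape time 4
(row=3, col=0): c = -2.0000 + 0.4700i → escape time 1
(row=3, col=1): c = -1.3150 + 0.4700i → escape time 4
(row=3, col=2): c = -0.6300 + 0.4700i → escape time 9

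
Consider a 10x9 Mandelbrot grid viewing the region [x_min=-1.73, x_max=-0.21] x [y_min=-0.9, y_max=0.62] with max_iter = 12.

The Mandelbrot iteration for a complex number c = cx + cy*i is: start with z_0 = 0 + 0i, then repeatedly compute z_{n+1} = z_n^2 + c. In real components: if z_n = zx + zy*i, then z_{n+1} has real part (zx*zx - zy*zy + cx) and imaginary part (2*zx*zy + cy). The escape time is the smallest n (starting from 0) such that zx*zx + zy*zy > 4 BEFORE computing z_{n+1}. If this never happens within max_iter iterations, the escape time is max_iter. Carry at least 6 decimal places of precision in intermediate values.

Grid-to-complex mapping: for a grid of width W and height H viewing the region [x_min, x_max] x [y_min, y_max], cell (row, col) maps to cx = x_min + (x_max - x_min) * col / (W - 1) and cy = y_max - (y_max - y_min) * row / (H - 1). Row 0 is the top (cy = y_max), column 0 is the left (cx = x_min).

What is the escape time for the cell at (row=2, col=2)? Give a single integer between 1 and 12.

z_0 = 0 + 0i, c = -1.3922 + 0.2400i
Iter 1: z = -1.3922 + 0.2400i, |z|^2 = 1.9959
Iter 2: z = 0.4885 + -0.4283i, |z|^2 = 0.4220
Iter 3: z = -1.3370 + -0.1784i, |z|^2 = 1.8195
Iter 4: z = 0.3636 + 0.7170i, |z|^2 = 0.6463
Iter 5: z = -1.7741 + 0.7615i, |z|^2 = 3.7272
Iter 6: z = 1.1754 + -2.4618i, |z|^2 = 7.4420
Escaped at iteration 6

Answer: 6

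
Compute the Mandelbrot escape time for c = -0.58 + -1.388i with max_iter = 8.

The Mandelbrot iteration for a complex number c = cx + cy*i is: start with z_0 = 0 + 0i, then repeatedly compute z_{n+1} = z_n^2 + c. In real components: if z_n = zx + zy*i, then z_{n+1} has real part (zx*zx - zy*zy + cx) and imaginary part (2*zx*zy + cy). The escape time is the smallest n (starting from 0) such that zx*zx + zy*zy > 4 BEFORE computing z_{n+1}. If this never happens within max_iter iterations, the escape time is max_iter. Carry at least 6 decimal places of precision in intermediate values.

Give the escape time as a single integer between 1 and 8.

Answer: 2

Derivation:
z_0 = 0 + 0i, c = -0.5800 + -1.3880i
Iter 1: z = -0.5800 + -1.3880i, |z|^2 = 2.2629
Iter 2: z = -2.1701 + 0.2221i, |z|^2 = 4.7588
Escaped at iteration 2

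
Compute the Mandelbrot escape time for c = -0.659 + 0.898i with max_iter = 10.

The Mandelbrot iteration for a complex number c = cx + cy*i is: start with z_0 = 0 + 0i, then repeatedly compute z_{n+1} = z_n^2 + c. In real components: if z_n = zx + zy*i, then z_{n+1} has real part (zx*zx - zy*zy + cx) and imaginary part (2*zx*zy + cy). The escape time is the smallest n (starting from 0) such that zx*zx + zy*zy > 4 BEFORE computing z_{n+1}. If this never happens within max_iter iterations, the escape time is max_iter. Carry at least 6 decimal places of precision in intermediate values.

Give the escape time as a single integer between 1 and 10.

z_0 = 0 + 0i, c = -0.6590 + 0.8980i
Iter 1: z = -0.6590 + 0.8980i, |z|^2 = 1.2407
Iter 2: z = -1.0311 + -0.2856i, |z|^2 = 1.1448
Iter 3: z = 0.3227 + 1.4869i, |z|^2 = 2.3150
Iter 4: z = -2.7658 + 1.8576i, |z|^2 = 11.1000
Escaped at iteration 4

Answer: 4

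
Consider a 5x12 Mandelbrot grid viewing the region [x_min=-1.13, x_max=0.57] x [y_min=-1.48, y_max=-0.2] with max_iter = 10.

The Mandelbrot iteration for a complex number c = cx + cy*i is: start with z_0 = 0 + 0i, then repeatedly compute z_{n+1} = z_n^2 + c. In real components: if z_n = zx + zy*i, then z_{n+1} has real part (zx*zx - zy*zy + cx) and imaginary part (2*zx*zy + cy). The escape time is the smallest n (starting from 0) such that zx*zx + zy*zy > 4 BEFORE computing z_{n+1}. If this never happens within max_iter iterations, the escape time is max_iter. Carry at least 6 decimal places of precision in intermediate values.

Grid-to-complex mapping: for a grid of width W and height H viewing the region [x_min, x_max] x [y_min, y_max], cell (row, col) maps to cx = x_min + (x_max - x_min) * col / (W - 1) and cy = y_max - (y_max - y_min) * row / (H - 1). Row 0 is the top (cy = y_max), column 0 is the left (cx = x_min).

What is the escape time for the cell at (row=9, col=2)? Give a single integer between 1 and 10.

z_0 = 0 + 0i, c = -0.2800 + -1.2473i
Iter 1: z = -0.2800 + -1.2473i, |z|^2 = 1.6341
Iter 2: z = -1.7573 + -0.5488i, |z|^2 = 3.3892
Iter 3: z = 2.5069 + 0.6815i, |z|^2 = 6.7489
Escaped at iteration 3

Answer: 3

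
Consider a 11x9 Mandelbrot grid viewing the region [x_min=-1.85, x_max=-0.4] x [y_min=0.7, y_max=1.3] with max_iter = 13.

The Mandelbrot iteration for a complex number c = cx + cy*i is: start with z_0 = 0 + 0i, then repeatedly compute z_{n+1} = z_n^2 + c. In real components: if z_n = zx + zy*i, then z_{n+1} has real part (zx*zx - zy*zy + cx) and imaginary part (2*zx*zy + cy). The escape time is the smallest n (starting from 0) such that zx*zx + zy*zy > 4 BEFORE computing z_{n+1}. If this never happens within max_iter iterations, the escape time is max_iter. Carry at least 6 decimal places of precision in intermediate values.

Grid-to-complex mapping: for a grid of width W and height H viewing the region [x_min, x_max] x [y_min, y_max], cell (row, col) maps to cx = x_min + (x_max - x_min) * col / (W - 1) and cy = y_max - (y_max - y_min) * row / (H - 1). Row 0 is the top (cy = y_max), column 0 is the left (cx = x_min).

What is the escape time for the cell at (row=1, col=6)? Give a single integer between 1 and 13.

Answer: 3

Derivation:
z_0 = 0 + 0i, c = -0.9800 + 1.2250i
Iter 1: z = -0.9800 + 1.2250i, |z|^2 = 2.4610
Iter 2: z = -1.5202 + -1.1760i, |z|^2 = 3.6941
Iter 3: z = -0.0519 + 4.8006i, |z|^2 = 23.0482
Escaped at iteration 3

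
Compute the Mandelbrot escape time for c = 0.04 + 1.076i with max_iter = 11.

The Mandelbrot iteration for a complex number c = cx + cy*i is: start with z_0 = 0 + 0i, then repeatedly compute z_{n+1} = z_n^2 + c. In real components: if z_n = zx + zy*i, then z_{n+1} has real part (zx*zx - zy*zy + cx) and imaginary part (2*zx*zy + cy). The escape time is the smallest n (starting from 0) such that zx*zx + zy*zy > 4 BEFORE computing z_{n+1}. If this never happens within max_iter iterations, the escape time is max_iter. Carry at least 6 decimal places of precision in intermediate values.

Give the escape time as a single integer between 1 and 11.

Answer: 4

Derivation:
z_0 = 0 + 0i, c = 0.0400 + 1.0760i
Iter 1: z = 0.0400 + 1.0760i, |z|^2 = 1.1594
Iter 2: z = -1.1162 + 1.1621i, |z|^2 = 2.5963
Iter 3: z = -0.0646 + -1.5182i, |z|^2 = 2.3090
Iter 4: z = -2.2607 + 1.2721i, |z|^2 = 6.7289
Escaped at iteration 4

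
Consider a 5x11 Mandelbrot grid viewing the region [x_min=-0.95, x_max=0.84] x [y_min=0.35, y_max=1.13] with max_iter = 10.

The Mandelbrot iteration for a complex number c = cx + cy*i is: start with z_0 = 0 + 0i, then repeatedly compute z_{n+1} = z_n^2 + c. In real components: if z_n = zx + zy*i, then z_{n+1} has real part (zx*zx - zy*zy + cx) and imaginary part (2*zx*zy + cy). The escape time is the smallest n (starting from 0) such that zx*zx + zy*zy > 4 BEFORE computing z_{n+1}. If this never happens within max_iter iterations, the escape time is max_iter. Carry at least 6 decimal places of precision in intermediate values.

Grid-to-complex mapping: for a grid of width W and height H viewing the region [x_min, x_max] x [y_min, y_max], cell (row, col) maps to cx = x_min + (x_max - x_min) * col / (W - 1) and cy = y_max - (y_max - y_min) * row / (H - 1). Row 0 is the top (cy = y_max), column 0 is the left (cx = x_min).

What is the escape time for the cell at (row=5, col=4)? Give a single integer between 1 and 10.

Answer: 2

Derivation:
z_0 = 0 + 0i, c = 0.8400 + 0.7400i
Iter 1: z = 0.8400 + 0.7400i, |z|^2 = 1.2532
Iter 2: z = 0.9980 + 1.9832i, |z|^2 = 4.9291
Escaped at iteration 2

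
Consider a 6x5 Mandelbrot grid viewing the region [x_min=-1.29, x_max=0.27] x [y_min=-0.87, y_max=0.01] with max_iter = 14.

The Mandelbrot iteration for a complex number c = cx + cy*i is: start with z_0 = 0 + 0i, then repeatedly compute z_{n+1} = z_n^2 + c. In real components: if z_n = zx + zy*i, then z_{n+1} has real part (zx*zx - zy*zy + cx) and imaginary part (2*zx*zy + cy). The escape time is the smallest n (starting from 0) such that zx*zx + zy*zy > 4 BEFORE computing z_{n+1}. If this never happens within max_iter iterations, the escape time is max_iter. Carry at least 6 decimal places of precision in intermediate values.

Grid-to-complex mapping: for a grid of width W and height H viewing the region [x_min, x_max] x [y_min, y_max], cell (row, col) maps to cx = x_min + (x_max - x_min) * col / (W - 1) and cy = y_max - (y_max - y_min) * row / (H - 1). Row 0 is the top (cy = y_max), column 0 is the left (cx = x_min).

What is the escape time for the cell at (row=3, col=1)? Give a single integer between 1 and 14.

Answer: 4

Derivation:
z_0 = 0 + 0i, c = -0.9780 + -0.6500i
Iter 1: z = -0.9780 + -0.6500i, |z|^2 = 1.3790
Iter 2: z = -0.4440 + 0.6214i, |z|^2 = 0.5833
Iter 3: z = -1.1670 + -1.2018i, |z|^2 = 2.8062
Iter 4: z = -1.0605 + 2.1550i, |z|^2 = 5.7688
Escaped at iteration 4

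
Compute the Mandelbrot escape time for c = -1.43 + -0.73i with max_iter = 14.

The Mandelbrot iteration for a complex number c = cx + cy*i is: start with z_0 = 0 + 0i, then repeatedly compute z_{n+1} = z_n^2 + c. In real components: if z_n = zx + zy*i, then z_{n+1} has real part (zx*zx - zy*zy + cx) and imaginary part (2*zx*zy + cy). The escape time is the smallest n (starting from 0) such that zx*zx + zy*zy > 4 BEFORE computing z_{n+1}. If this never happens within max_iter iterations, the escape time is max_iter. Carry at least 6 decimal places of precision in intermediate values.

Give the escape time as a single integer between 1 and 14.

Answer: 3

Derivation:
z_0 = 0 + 0i, c = -1.4300 + -0.7300i
Iter 1: z = -1.4300 + -0.7300i, |z|^2 = 2.5778
Iter 2: z = 0.0820 + 1.3578i, |z|^2 = 1.8503
Iter 3: z = -3.2669 + -0.5073i, |z|^2 = 10.9300
Escaped at iteration 3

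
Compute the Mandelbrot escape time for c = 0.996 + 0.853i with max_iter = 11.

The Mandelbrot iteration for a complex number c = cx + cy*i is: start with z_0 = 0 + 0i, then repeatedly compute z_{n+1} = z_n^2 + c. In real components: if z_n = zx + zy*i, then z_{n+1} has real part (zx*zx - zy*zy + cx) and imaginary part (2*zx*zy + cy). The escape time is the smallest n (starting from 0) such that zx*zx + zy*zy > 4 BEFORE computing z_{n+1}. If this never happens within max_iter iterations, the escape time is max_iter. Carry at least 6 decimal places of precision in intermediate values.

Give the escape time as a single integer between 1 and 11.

z_0 = 0 + 0i, c = 0.9960 + 0.8530i
Iter 1: z = 0.9960 + 0.8530i, |z|^2 = 1.7196
Iter 2: z = 1.2604 + 2.5522i, |z|^2 = 8.1022
Escaped at iteration 2

Answer: 2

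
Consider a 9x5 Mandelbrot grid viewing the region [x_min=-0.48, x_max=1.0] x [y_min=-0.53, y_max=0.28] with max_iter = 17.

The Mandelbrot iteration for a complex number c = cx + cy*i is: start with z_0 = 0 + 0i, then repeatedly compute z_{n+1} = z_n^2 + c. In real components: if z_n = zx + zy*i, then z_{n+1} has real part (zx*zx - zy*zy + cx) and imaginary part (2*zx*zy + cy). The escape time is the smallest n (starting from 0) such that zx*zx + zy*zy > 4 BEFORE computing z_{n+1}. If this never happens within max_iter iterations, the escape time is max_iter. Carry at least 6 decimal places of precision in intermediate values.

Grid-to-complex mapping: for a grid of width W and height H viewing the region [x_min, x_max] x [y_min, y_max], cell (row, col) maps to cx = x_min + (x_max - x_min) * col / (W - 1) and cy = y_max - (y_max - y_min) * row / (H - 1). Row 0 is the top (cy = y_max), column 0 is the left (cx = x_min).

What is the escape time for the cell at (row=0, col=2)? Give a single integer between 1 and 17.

Answer: 17

Derivation:
z_0 = 0 + 0i, c = -0.1100 + 0.2800i
Iter 1: z = -0.1100 + 0.2800i, |z|^2 = 0.0905
Iter 2: z = -0.1763 + 0.2184i, |z|^2 = 0.0788
Iter 3: z = -0.1266 + 0.2030i, |z|^2 = 0.0572
Iter 4: z = -0.1352 + 0.2286i, |z|^2 = 0.0705
Iter 5: z = -0.1440 + 0.2182i, |z|^2 = 0.0683
Iter 6: z = -0.1369 + 0.2172i, |z|^2 = 0.0659
Iter 7: z = -0.1384 + 0.2205i, |z|^2 = 0.0678
Iter 8: z = -0.1395 + 0.2189i, |z|^2 = 0.0674
Iter 9: z = -0.1385 + 0.2189i, |z|^2 = 0.0671
Iter 10: z = -0.1388 + 0.2194i, |z|^2 = 0.0674
Iter 11: z = -0.1389 + 0.2191i, |z|^2 = 0.0673
Iter 12: z = -0.1387 + 0.2191i, |z|^2 = 0.0673
Iter 13: z = -0.1388 + 0.2192i, |z|^2 = 0.0673
Iter 14: z = -0.1388 + 0.2192i, |z|^2 = 0.0673
Iter 15: z = -0.1388 + 0.2192i, |z|^2 = 0.0673
Iter 16: z = -0.1388 + 0.2192i, |z|^2 = 0.0673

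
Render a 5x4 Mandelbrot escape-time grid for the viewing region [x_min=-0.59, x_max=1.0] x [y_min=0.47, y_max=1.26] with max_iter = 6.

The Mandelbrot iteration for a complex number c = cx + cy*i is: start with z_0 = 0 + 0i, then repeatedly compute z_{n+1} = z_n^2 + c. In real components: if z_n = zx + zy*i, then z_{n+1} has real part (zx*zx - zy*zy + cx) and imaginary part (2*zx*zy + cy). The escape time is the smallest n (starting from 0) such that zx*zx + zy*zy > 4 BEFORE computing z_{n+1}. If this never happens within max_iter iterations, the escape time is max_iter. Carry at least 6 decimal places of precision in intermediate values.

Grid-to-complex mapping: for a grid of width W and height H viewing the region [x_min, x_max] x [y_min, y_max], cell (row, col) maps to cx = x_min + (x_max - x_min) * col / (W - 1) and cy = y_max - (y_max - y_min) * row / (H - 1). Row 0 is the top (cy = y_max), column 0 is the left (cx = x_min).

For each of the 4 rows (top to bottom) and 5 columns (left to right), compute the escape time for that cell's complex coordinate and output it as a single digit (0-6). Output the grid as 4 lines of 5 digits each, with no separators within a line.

Answer: 33222
46422
66632
66632

Derivation:
(row=0, col=0): c = -0.5900 + 1.2600i → escape time 3
(row=0, col=1): c = -0.1925 + 1.2600i → escape time 3
(row=0, col=2): c = 0.2050 + 1.2600i → escape time 2
(row=0, col=3): c = 0.6025 + 1.2600i → escape time 2
(row=0, col=4): c = 1.0000 + 1.2600i → escape time 2
(row=1, col=0): c = -0.5900 + 0.9967i → escape time 4
(row=1, col=1): c = -0.1925 + 0.9967i → escape time 6
(row=1, col=2): c = 0.2050 + 0.9967i → escape time 4
(row=1, col=3): c = 0.6025 + 0.9967i → escape time 2
(row=1, col=4): c = 1.0000 + 0.9967i → escape time 2
(row=2, col=0): c = -0.5900 + 0.7333i → escape time 6
(row=2, col=1): c = -0.1925 + 0.7333i → escape time 6
(row=2, col=2): c = 0.2050 + 0.7333i → escape time 6
(row=2, col=3): c = 0.6025 + 0.7333i → escape time 3
(row=2, col=4): c = 1.0000 + 0.7333i → escape time 2
(row=3, col=0): c = -0.5900 + 0.4700i → escape time 6
(row=3, col=1): c = -0.1925 + 0.4700i → escape time 6
(row=3, col=2): c = 0.2050 + 0.4700i → escape time 6
(row=3, col=3): c = 0.6025 + 0.4700i → escape time 3
(row=3, col=4): c = 1.0000 + 0.4700i → escape time 2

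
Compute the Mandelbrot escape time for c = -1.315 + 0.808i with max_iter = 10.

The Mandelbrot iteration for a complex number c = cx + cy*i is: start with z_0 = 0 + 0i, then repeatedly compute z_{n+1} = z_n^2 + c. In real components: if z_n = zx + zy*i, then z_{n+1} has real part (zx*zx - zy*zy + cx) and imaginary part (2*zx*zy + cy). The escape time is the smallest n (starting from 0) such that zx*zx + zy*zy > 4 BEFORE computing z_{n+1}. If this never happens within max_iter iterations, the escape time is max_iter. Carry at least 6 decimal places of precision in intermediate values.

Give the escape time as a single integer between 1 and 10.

Answer: 3

Derivation:
z_0 = 0 + 0i, c = -1.3150 + 0.8080i
Iter 1: z = -1.3150 + 0.8080i, |z|^2 = 2.3821
Iter 2: z = -0.2386 + -1.3170i, |z|^2 = 1.7915
Iter 3: z = -2.9926 + 1.4366i, |z|^2 = 11.0197
Escaped at iteration 3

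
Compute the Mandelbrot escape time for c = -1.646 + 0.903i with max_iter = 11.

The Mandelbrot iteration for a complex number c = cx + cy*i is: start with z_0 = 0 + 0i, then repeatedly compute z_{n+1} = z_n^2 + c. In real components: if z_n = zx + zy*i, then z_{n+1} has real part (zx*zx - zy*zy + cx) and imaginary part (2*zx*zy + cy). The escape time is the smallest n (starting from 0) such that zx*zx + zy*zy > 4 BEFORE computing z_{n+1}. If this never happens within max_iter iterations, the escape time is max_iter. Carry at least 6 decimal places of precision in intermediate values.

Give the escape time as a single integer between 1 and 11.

Answer: 2

Derivation:
z_0 = 0 + 0i, c = -1.6460 + 0.9030i
Iter 1: z = -1.6460 + 0.9030i, |z|^2 = 3.5247
Iter 2: z = 0.2479 + -2.0697i, |z|^2 = 4.3450
Escaped at iteration 2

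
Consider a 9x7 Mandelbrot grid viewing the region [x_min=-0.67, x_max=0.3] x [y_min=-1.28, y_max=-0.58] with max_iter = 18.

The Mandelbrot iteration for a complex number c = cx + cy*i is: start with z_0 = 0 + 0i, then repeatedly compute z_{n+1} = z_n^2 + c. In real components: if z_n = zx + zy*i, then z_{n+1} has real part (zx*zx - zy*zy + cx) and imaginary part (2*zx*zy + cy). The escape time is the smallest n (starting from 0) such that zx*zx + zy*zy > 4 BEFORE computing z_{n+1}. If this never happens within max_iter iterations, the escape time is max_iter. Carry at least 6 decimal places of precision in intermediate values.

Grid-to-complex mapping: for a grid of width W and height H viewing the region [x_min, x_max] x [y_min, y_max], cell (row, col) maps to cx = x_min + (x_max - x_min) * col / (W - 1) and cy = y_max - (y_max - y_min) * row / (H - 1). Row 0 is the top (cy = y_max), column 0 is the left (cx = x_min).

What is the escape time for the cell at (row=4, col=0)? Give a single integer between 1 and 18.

Answer: 3

Derivation:
z_0 = 0 + 0i, c = -0.6700 + -1.0467i
Iter 1: z = -0.6700 + -1.0467i, |z|^2 = 1.5444
Iter 2: z = -1.3166 + 0.3559i, |z|^2 = 1.8601
Iter 3: z = 0.9368 + -1.9837i, |z|^2 = 4.8129
Escaped at iteration 3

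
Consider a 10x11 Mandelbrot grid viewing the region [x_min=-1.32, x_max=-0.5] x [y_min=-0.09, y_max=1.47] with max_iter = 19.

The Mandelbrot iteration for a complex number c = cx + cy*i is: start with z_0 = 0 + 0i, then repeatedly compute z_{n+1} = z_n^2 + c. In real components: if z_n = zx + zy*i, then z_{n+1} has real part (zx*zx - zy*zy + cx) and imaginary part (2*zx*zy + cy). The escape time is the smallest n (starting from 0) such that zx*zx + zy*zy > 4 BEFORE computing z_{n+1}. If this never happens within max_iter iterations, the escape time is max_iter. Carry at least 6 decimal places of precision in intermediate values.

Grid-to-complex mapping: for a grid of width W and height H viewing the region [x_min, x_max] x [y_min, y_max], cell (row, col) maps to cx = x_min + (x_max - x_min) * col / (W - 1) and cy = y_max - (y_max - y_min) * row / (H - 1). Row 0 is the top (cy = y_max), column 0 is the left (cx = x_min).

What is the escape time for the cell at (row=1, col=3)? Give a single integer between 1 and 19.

Answer: 2

Derivation:
z_0 = 0 + 0i, c = -1.0467 + 1.3140i
Iter 1: z = -1.0467 + 1.3140i, |z|^2 = 2.8221
Iter 2: z = -1.6778 + -1.4366i, |z|^2 = 4.8788
Escaped at iteration 2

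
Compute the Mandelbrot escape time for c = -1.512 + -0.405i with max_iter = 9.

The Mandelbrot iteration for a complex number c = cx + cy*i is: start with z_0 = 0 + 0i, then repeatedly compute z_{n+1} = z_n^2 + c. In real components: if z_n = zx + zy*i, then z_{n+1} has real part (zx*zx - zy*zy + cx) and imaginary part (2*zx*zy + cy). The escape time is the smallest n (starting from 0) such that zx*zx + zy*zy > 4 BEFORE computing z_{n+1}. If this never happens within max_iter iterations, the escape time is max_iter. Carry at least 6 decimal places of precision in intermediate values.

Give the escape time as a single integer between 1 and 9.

Answer: 4

Derivation:
z_0 = 0 + 0i, c = -1.5120 + -0.4050i
Iter 1: z = -1.5120 + -0.4050i, |z|^2 = 2.4502
Iter 2: z = 0.6101 + 0.8197i, |z|^2 = 1.0442
Iter 3: z = -1.8117 + 0.5953i, |z|^2 = 3.6366
Iter 4: z = 1.4159 + -2.5618i, |z|^2 = 8.5678
Escaped at iteration 4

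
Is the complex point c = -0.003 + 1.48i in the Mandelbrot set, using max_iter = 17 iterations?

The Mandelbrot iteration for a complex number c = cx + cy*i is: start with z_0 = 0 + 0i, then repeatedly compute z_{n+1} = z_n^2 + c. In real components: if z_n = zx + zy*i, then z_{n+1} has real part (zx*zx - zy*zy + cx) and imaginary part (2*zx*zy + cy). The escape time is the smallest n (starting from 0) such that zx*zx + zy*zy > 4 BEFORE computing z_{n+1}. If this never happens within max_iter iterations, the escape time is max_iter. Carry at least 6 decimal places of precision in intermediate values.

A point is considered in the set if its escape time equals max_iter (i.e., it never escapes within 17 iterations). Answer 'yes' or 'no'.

z_0 = 0 + 0i, c = -0.0030 + 1.4800i
Iter 1: z = -0.0030 + 1.4800i, |z|^2 = 2.1904
Iter 2: z = -2.1934 + 1.4711i, |z|^2 = 6.9752
Escaped at iteration 2

Answer: no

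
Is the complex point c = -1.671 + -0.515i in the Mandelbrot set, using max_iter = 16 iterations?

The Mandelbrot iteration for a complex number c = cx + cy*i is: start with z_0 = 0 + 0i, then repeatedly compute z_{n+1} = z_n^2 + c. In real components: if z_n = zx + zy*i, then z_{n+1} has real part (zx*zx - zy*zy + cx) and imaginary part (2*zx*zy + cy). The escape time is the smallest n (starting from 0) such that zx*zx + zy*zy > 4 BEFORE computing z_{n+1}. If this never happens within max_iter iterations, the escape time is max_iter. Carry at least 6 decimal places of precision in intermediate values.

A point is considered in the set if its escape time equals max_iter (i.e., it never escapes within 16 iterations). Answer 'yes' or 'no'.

Answer: no

Derivation:
z_0 = 0 + 0i, c = -1.6710 + -0.5150i
Iter 1: z = -1.6710 + -0.5150i, |z|^2 = 3.0575
Iter 2: z = 0.8560 + 1.2061i, |z|^2 = 2.1875
Iter 3: z = -2.3930 + 1.5499i, |z|^2 = 8.1287
Escaped at iteration 3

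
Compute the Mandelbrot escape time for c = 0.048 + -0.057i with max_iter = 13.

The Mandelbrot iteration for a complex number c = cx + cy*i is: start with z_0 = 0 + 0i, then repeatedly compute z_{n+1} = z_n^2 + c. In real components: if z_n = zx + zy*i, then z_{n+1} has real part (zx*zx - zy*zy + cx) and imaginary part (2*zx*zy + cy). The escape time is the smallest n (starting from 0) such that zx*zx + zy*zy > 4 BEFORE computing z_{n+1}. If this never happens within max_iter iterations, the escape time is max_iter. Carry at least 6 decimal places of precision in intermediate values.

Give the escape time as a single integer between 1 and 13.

z_0 = 0 + 0i, c = 0.0480 + -0.0570i
Iter 1: z = 0.0480 + -0.0570i, |z|^2 = 0.0056
Iter 2: z = 0.0471 + -0.0625i, |z|^2 = 0.0061
Iter 3: z = 0.0463 + -0.0629i, |z|^2 = 0.0061
Iter 4: z = 0.0462 + -0.0628i, |z|^2 = 0.0061
Iter 5: z = 0.0462 + -0.0628i, |z|^2 = 0.0061
Iter 6: z = 0.0462 + -0.0628i, |z|^2 = 0.0061
Iter 7: z = 0.0462 + -0.0628i, |z|^2 = 0.0061
Iter 8: z = 0.0462 + -0.0628i, |z|^2 = 0.0061
Iter 9: z = 0.0462 + -0.0628i, |z|^2 = 0.0061
Iter 10: z = 0.0462 + -0.0628i, |z|^2 = 0.0061
Iter 11: z = 0.0462 + -0.0628i, |z|^2 = 0.0061
Iter 12: z = 0.0462 + -0.0628i, |z|^2 = 0.0061

Answer: 13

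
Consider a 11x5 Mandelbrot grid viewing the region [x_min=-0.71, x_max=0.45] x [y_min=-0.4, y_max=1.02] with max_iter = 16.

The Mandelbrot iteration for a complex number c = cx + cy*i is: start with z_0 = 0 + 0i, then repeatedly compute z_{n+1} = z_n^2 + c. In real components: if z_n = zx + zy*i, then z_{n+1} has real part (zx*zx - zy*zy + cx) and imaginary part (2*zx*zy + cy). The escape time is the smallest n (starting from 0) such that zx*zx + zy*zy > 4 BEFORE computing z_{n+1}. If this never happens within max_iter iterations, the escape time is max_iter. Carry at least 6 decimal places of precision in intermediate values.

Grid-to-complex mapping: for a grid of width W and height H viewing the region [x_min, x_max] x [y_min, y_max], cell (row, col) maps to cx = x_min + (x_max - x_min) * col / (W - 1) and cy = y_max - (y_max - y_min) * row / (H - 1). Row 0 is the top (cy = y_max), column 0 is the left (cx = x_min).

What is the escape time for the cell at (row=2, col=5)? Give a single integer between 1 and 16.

z_0 = 0 + 0i, c = -0.1300 + 0.3100i
Iter 1: z = -0.1300 + 0.3100i, |z|^2 = 0.1130
Iter 2: z = -0.2092 + 0.2294i, |z|^2 = 0.0964
Iter 3: z = -0.1389 + 0.2140i, |z|^2 = 0.0651
Iter 4: z = -0.1565 + 0.2506i, |z|^2 = 0.0873
Iter 5: z = -0.1683 + 0.2316i, |z|^2 = 0.0819
Iter 6: z = -0.1553 + 0.2321i, |z|^2 = 0.0780
Iter 7: z = -0.1597 + 0.2379i, |z|^2 = 0.0821
Iter 8: z = -0.1611 + 0.2340i, |z|^2 = 0.0807
Iter 9: z = -0.1588 + 0.2346i, |z|^2 = 0.0803
Iter 10: z = -0.1598 + 0.2355i, |z|^2 = 0.0810
Iter 11: z = -0.1599 + 0.2347i, |z|^2 = 0.0807
Iter 12: z = -0.1595 + 0.2349i, |z|^2 = 0.0806
Iter 13: z = -0.1597 + 0.2350i, |z|^2 = 0.0808
Iter 14: z = -0.1597 + 0.2349i, |z|^2 = 0.0807
Iter 15: z = -0.1597 + 0.2350i, |z|^2 = 0.0807

Answer: 16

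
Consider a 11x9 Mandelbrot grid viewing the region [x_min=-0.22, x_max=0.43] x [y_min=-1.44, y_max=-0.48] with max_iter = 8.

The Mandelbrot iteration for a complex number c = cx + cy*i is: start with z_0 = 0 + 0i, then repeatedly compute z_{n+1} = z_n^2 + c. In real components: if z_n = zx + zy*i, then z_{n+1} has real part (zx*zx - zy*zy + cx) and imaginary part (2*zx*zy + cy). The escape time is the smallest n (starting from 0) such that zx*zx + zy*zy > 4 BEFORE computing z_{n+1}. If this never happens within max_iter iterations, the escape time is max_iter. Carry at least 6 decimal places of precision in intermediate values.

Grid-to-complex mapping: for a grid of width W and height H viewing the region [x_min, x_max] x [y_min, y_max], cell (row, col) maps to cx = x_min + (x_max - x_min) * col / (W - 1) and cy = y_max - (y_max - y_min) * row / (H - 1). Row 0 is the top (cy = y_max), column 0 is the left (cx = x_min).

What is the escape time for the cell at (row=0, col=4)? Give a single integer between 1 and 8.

z_0 = 0 + 0i, c = 0.0400 + -0.4800i
Iter 1: z = 0.0400 + -0.4800i, |z|^2 = 0.2320
Iter 2: z = -0.1888 + -0.5184i, |z|^2 = 0.3044
Iter 3: z = -0.1931 + -0.2843i, |z|^2 = 0.1181
Iter 4: z = -0.0035 + -0.3702i, |z|^2 = 0.1371
Iter 5: z = -0.0971 + -0.4774i, |z|^2 = 0.2373
Iter 6: z = -0.1785 + -0.3873i, |z|^2 = 0.1819
Iter 7: z = -0.0782 + -0.3417i, |z|^2 = 0.1229

Answer: 8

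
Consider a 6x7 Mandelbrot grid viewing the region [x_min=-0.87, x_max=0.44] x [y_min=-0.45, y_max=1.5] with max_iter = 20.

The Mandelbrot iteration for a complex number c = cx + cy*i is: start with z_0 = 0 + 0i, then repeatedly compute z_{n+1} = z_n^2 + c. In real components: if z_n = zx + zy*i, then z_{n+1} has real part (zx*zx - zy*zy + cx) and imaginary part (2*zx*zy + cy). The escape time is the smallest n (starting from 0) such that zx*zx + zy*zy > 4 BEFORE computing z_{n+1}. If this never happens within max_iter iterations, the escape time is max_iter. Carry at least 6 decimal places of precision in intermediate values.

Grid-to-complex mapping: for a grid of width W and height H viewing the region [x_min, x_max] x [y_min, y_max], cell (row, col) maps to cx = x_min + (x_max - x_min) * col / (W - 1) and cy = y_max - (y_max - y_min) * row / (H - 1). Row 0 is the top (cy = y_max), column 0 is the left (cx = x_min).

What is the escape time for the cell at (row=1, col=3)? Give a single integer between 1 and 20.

Answer: 4

Derivation:
z_0 = 0 + 0i, c = -0.0840 + 1.1750i
Iter 1: z = -0.0840 + 1.1750i, |z|^2 = 1.3877
Iter 2: z = -1.4576 + 0.9776i, |z|^2 = 3.0802
Iter 3: z = 1.0848 + -1.6748i, |z|^2 = 3.9819
Iter 4: z = -1.7123 + -2.4587i, |z|^2 = 8.9774
Escaped at iteration 4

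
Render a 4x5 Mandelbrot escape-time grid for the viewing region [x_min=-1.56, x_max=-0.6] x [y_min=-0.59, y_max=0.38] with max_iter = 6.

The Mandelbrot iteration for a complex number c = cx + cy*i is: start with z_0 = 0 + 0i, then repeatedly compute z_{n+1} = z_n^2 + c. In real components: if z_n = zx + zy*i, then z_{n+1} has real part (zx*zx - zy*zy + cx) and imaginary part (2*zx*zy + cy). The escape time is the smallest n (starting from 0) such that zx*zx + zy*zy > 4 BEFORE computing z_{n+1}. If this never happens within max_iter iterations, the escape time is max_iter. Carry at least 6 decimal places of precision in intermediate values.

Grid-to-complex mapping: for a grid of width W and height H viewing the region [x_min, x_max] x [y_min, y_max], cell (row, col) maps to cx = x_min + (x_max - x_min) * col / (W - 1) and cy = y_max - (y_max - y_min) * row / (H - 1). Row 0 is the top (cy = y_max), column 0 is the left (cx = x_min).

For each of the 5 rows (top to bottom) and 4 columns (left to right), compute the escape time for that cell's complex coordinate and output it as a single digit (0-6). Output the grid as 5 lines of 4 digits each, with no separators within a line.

Answer: 4666
6666
6666
4666
3356

Derivation:
(row=0, col=0): c = -1.5600 + 0.3800i → escape time 4
(row=0, col=1): c = -1.2400 + 0.3800i → escape time 6
(row=0, col=2): c = -0.9200 + 0.3800i → escape time 6
(row=0, col=3): c = -0.6000 + 0.3800i → escape time 6
(row=1, col=0): c = -1.5600 + 0.1375i → escape time 6
(row=1, col=1): c = -1.2400 + 0.1375i → escape time 6
(row=1, col=2): c = -0.9200 + 0.1375i → escape time 6
(row=1, col=3): c = -0.6000 + 0.1375i → escape time 6
(row=2, col=0): c = -1.5600 + -0.1050i → escape time 6
(row=2, col=1): c = -1.2400 + -0.1050i → escape time 6
(row=2, col=2): c = -0.9200 + -0.1050i → escape time 6
(row=2, col=3): c = -0.6000 + -0.1050i → escape time 6
(row=3, col=0): c = -1.5600 + -0.3475i → escape time 4
(row=3, col=1): c = -1.2400 + -0.3475i → escape time 6
(row=3, col=2): c = -0.9200 + -0.3475i → escape time 6
(row=3, col=3): c = -0.6000 + -0.3475i → escape time 6
(row=4, col=0): c = -1.5600 + -0.5900i → escape time 3
(row=4, col=1): c = -1.2400 + -0.5900i → escape time 3
(row=4, col=2): c = -0.9200 + -0.5900i → escape time 5
(row=4, col=3): c = -0.6000 + -0.5900i → escape time 6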